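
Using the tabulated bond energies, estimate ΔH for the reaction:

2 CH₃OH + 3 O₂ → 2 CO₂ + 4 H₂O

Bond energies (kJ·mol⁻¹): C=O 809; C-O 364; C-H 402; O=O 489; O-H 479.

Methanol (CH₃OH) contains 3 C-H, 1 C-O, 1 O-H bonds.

ΔH ≈ −1503 kJ

Bonds broken (reactants):
  C-H: 6 × 402 = 2412
  C-O: 2 × 364 = 728
  O-H: 2 × 479 = 958
  O=O: 3 × 489 = 1467
  Σ(broken) = 5565 kJ
Bonds formed (products):
  C=O: 4 × 809 = 3236
  O-H: 8 × 479 = 3832
  Σ(formed) = 7068 kJ
ΔH = Σ(broken) − Σ(formed) = 5565 − 7068 = −1503 kJ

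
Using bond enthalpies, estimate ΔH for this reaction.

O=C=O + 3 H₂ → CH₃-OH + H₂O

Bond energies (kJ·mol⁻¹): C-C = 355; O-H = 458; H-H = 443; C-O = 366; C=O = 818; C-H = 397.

ΔH ≈ +34 kJ

Bonds broken (reactants):
  C=O: 2 × 818 = 1636
  H-H: 3 × 443 = 1329
  Σ(broken) = 2965 kJ
Bonds formed (products):
  C-H: 3 × 397 = 1191
  C-O: 1 × 366 = 366
  O-H: 3 × 458 = 1374
  Σ(formed) = 2931 kJ
ΔH = Σ(broken) − Σ(formed) = 2965 − 2931 = +34 kJ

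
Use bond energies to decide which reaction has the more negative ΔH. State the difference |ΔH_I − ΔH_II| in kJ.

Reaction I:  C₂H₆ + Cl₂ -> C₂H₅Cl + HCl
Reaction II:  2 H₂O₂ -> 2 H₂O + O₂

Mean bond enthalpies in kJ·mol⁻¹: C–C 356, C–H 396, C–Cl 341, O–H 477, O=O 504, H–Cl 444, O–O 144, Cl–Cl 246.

Reaction II, by 73 kJ

Reaction I:
  Bonds broken (reactants):
    C–C: 1 × 356 = 356
    C–H: 6 × 396 = 2376
    Cl–Cl: 1 × 246 = 246
    Σ(broken) = 2978 kJ
  Bonds formed (products):
    C–C: 1 × 356 = 356
    C–Cl: 1 × 341 = 341
    C–H: 5 × 396 = 1980
    H–Cl: 1 × 444 = 444
    Σ(formed) = 3121 kJ
  ΔH_I = 2978 − 3121 = −143 kJ
Reaction II:
  Bonds broken (reactants):
    O–H: 4 × 477 = 1908
    O–O: 2 × 144 = 288
    Σ(broken) = 2196 kJ
  Bonds formed (products):
    O–H: 4 × 477 = 1908
    O=O: 1 × 504 = 504
    Σ(formed) = 2412 kJ
  ΔH_II = 2196 − 2412 = −216 kJ
ΔH_I − ΔH_II = +73 kJ, so reaction II has the more negative ΔH; |ΔH_I − ΔH_II| = 73 kJ.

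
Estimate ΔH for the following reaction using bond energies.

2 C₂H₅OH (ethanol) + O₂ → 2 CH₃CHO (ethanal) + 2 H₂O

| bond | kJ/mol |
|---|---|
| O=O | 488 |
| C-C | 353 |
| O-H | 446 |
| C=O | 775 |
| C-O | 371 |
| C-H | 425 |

Bonds broken (reactants):
  C-C: 2 × 353 = 706
  C-H: 10 × 425 = 4250
  C-O: 2 × 371 = 742
  O-H: 2 × 446 = 892
  O=O: 1 × 488 = 488
  Σ(broken) = 7078 kJ
Bonds formed (products):
  C-C: 2 × 353 = 706
  C-H: 8 × 425 = 3400
  C=O: 2 × 775 = 1550
  O-H: 4 × 446 = 1784
  Σ(formed) = 7440 kJ
ΔH = Σ(broken) − Σ(formed) = 7078 − 7440 = −362 kJ

ΔH ≈ −362 kJ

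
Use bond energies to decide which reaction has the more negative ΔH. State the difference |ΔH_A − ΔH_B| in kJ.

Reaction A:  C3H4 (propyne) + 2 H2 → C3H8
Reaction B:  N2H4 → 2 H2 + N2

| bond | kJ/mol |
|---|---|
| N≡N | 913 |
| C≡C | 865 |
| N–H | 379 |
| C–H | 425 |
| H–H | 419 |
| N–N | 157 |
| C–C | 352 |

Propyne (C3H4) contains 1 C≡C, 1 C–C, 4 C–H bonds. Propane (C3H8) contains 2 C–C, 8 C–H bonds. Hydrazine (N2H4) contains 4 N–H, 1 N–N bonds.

Reaction A:
  Bonds broken (reactants):
    C≡C: 1 × 865 = 865
    C–C: 1 × 352 = 352
    C–H: 4 × 425 = 1700
    H–H: 2 × 419 = 838
    Σ(broken) = 3755 kJ
  Bonds formed (products):
    C–C: 2 × 352 = 704
    C–H: 8 × 425 = 3400
    Σ(formed) = 4104 kJ
  ΔH_A = 3755 − 4104 = −349 kJ
Reaction B:
  Bonds broken (reactants):
    N–H: 4 × 379 = 1516
    N–N: 1 × 157 = 157
    Σ(broken) = 1673 kJ
  Bonds formed (products):
    H–H: 2 × 419 = 838
    N≡N: 1 × 913 = 913
    Σ(formed) = 1751 kJ
  ΔH_B = 1673 − 1751 = −78 kJ
ΔH_A − ΔH_B = −271 kJ, so reaction A has the more negative ΔH; |ΔH_A − ΔH_B| = 271 kJ.

Reaction A, by 271 kJ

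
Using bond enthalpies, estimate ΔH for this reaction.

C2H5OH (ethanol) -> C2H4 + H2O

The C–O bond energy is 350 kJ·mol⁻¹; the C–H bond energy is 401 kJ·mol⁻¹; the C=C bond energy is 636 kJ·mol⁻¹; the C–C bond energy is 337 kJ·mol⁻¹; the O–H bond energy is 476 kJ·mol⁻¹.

Bonds broken (reactants):
  C–C: 1 × 337 = 337
  C–H: 5 × 401 = 2005
  C–O: 1 × 350 = 350
  O–H: 1 × 476 = 476
  Σ(broken) = 3168 kJ
Bonds formed (products):
  C–H: 4 × 401 = 1604
  C=C: 1 × 636 = 636
  O–H: 2 × 476 = 952
  Σ(formed) = 3192 kJ
ΔH = Σ(broken) − Σ(formed) = 3168 − 3192 = −24 kJ

ΔH ≈ −24 kJ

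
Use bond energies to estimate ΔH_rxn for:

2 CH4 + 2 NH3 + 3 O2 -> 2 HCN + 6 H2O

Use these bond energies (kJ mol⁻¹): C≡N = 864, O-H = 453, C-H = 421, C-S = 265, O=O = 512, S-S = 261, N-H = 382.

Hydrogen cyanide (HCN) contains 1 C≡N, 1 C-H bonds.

ΔH ≈ −810 kJ

Bonds broken (reactants):
  C-H: 8 × 421 = 3368
  N-H: 6 × 382 = 2292
  O=O: 3 × 512 = 1536
  Σ(broken) = 7196 kJ
Bonds formed (products):
  C≡N: 2 × 864 = 1728
  C-H: 2 × 421 = 842
  O-H: 12 × 453 = 5436
  Σ(formed) = 8006 kJ
ΔH = Σ(broken) − Σ(formed) = 7196 − 8006 = −810 kJ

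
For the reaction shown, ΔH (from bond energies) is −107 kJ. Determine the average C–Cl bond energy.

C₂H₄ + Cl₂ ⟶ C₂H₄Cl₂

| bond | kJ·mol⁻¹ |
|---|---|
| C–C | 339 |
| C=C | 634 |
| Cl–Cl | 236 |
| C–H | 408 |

Let D be the C–Cl bond energy.
Σ(broken) = 4×408 + 1×634 + 1×236 = 2502
Σ(formed) = 1×339 + 2×D + 4×408 = 1971 + 2D
ΔH = Σ(broken) − Σ(formed) = (2502) − (1971 + 2D) = +531 − 2D
Setting this equal to −107 kJ gives 2D = 638, so D = 319 kJ/mol.

D(C–Cl) ≈ 319 kJ/mol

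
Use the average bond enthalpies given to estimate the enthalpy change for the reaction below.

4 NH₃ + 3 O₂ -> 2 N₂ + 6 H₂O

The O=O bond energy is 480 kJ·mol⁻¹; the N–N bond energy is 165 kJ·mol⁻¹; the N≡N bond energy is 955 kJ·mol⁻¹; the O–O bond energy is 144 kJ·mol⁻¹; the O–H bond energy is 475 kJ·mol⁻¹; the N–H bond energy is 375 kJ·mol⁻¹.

ΔH ≈ −1670 kJ

Bonds broken (reactants):
  N–H: 12 × 375 = 4500
  O=O: 3 × 480 = 1440
  Σ(broken) = 5940 kJ
Bonds formed (products):
  N≡N: 2 × 955 = 1910
  O–H: 12 × 475 = 5700
  Σ(formed) = 7610 kJ
ΔH = Σ(broken) − Σ(formed) = 5940 − 7610 = −1670 kJ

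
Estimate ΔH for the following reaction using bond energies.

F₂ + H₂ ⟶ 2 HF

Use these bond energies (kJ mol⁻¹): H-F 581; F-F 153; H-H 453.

ΔH ≈ −556 kJ

Bonds broken (reactants):
  F-F: 1 × 153 = 153
  H-H: 1 × 453 = 453
  Σ(broken) = 606 kJ
Bonds formed (products):
  H-F: 2 × 581 = 1162
  Σ(formed) = 1162 kJ
ΔH = Σ(broken) − Σ(formed) = 606 − 1162 = −556 kJ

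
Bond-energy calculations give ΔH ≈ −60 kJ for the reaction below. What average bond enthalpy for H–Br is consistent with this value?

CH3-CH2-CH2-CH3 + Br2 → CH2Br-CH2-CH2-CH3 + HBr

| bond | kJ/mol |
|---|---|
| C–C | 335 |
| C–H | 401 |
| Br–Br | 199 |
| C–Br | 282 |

D(H–Br) ≈ 378 kJ/mol

Let D be the H–Br bond energy.
Σ(broken) = 1×199 + 3×335 + 10×401 = 5214
Σ(formed) = 1×282 + 3×335 + 9×401 + 1×D = 4896 + D
ΔH = Σ(broken) − Σ(formed) = (5214) − (4896 + D) = +318 − D
Setting this equal to −60 kJ gives D = 378 kJ/mol.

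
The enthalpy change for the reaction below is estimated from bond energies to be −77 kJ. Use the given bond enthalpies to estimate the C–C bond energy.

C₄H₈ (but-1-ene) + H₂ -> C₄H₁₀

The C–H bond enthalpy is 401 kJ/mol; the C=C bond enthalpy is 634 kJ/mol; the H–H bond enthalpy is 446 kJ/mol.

Let D be the C–C bond energy.
Σ(broken) = 2×D + 8×401 + 1×634 + 1×446 = 4288 + 2D
Σ(formed) = 3×D + 10×401 = 4010 + 3D
ΔH = Σ(broken) − Σ(formed) = (4288 + 2D) − (4010 + 3D) = +278 − D
Setting this equal to −77 kJ gives D = 355 kJ/mol.

D(C–C) ≈ 355 kJ/mol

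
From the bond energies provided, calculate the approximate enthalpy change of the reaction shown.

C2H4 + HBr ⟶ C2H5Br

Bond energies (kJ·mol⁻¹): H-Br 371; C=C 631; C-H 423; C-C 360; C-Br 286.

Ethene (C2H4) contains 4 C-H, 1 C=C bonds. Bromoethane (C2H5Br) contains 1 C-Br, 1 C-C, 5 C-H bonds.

ΔH ≈ −67 kJ

Bonds broken (reactants):
  C-H: 4 × 423 = 1692
  C=C: 1 × 631 = 631
  H-Br: 1 × 371 = 371
  Σ(broken) = 2694 kJ
Bonds formed (products):
  C-Br: 1 × 286 = 286
  C-C: 1 × 360 = 360
  C-H: 5 × 423 = 2115
  Σ(formed) = 2761 kJ
ΔH = Σ(broken) − Σ(formed) = 2694 − 2761 = −67 kJ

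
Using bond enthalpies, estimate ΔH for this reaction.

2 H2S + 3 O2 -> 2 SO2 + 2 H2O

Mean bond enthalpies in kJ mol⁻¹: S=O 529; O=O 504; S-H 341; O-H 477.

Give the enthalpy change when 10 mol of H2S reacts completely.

Bonds broken (reactants):
  O=O: 3 × 504 = 1512
  S-H: 4 × 341 = 1364
  Σ(broken) = 2876 kJ
Bonds formed (products):
  O-H: 4 × 477 = 1908
  S=O: 4 × 529 = 2116
  Σ(formed) = 4024 kJ
ΔH = Σ(broken) − Σ(formed) = 2876 − 4024 = −1148 kJ
For 5× the reaction as written: 5 × (−1148) = −5740 kJ

ΔH = −5740 kJ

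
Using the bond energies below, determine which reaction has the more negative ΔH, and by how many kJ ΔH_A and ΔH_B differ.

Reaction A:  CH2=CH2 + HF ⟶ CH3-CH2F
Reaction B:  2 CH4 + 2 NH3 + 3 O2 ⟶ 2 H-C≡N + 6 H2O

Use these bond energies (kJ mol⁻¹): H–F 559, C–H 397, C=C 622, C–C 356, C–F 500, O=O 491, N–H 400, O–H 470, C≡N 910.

Reaction A:
  Bonds broken (reactants):
    C–H: 4 × 397 = 1588
    C=C: 1 × 622 = 622
    H–F: 1 × 559 = 559
    Σ(broken) = 2769 kJ
  Bonds formed (products):
    C–C: 1 × 356 = 356
    C–F: 1 × 500 = 500
    C–H: 5 × 397 = 1985
    Σ(formed) = 2841 kJ
  ΔH_A = 2769 − 2841 = −72 kJ
Reaction B:
  Bonds broken (reactants):
    C–H: 8 × 397 = 3176
    N–H: 6 × 400 = 2400
    O=O: 3 × 491 = 1473
    Σ(broken) = 7049 kJ
  Bonds formed (products):
    C≡N: 2 × 910 = 1820
    C–H: 2 × 397 = 794
    O–H: 12 × 470 = 5640
    Σ(formed) = 8254 kJ
  ΔH_B = 7049 − 8254 = −1205 kJ
ΔH_A − ΔH_B = +1133 kJ, so reaction B has the more negative ΔH; |ΔH_A − ΔH_B| = 1133 kJ.

Reaction B, by 1133 kJ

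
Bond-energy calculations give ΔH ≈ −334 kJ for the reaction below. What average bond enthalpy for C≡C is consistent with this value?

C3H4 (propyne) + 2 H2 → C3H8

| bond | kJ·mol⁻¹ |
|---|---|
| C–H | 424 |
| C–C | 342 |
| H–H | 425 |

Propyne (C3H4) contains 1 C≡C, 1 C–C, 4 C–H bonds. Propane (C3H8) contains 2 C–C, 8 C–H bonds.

D(C≡C) ≈ 854 kJ/mol

Let D be the C≡C bond energy.
Σ(broken) = 1×D + 1×342 + 4×424 + 2×425 = 2888 + D
Σ(formed) = 2×342 + 8×424 = 4076
ΔH = Σ(broken) − Σ(formed) = (2888 + D) − (4076) = −1188 + D
Setting this equal to −334 kJ gives D = 854 kJ/mol.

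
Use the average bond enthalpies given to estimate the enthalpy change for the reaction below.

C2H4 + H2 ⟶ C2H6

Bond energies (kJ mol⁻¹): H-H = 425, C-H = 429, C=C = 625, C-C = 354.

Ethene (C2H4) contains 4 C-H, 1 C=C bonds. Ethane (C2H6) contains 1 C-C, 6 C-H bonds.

ΔH ≈ −162 kJ

Bonds broken (reactants):
  C-H: 4 × 429 = 1716
  C=C: 1 × 625 = 625
  H-H: 1 × 425 = 425
  Σ(broken) = 2766 kJ
Bonds formed (products):
  C-C: 1 × 354 = 354
  C-H: 6 × 429 = 2574
  Σ(formed) = 2928 kJ
ΔH = Σ(broken) − Σ(formed) = 2766 − 2928 = −162 kJ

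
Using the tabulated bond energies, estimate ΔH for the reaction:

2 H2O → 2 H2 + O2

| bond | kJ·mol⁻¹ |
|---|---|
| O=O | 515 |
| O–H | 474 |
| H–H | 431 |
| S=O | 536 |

ΔH ≈ +519 kJ

Bonds broken (reactants):
  O–H: 4 × 474 = 1896
  Σ(broken) = 1896 kJ
Bonds formed (products):
  H–H: 2 × 431 = 862
  O=O: 1 × 515 = 515
  Σ(formed) = 1377 kJ
ΔH = Σ(broken) − Σ(formed) = 1896 − 1377 = +519 kJ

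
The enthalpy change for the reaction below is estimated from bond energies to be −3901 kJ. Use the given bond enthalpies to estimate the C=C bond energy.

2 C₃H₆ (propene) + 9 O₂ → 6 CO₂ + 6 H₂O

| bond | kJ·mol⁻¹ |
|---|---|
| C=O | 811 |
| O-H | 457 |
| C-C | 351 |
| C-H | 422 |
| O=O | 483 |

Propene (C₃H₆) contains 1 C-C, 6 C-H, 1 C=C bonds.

Let D be the C=C bond energy.
Σ(broken) = 2×351 + 12×422 + 2×D + 9×483 = 10113 + 2D
Σ(formed) = 12×811 + 12×457 = 15216
ΔH = Σ(broken) − Σ(formed) = (10113 + 2D) − (15216) = −5103 + 2D
Setting this equal to −3901 kJ gives 2D = 1202, so D = 601 kJ/mol.

D(C=C) ≈ 601 kJ/mol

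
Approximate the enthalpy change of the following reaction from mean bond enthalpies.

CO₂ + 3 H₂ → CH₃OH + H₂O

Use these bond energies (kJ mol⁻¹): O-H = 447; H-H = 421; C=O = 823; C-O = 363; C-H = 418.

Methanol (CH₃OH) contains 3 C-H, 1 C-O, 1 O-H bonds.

Bonds broken (reactants):
  C=O: 2 × 823 = 1646
  H-H: 3 × 421 = 1263
  Σ(broken) = 2909 kJ
Bonds formed (products):
  C-H: 3 × 418 = 1254
  C-O: 1 × 363 = 363
  O-H: 3 × 447 = 1341
  Σ(formed) = 2958 kJ
ΔH = Σ(broken) − Σ(formed) = 2909 − 2958 = −49 kJ

ΔH ≈ −49 kJ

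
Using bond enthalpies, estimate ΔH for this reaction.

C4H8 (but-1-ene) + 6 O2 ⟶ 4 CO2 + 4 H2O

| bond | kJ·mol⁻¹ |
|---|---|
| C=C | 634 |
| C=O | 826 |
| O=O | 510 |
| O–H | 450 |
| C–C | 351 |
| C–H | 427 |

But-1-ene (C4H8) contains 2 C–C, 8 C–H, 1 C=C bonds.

Bonds broken (reactants):
  C–C: 2 × 351 = 702
  C–H: 8 × 427 = 3416
  C=C: 1 × 634 = 634
  O=O: 6 × 510 = 3060
  Σ(broken) = 7812 kJ
Bonds formed (products):
  C=O: 8 × 826 = 6608
  O–H: 8 × 450 = 3600
  Σ(formed) = 10208 kJ
ΔH = Σ(broken) − Σ(formed) = 7812 − 10208 = −2396 kJ

ΔH ≈ −2396 kJ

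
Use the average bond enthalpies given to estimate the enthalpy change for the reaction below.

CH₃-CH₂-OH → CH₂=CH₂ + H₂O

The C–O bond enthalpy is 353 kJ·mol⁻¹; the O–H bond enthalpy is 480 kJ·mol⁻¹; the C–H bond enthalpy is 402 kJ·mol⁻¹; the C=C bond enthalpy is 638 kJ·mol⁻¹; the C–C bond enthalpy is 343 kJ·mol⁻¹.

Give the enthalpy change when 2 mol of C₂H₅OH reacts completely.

Bonds broken (reactants):
  C–C: 1 × 343 = 343
  C–H: 5 × 402 = 2010
  C–O: 1 × 353 = 353
  O–H: 1 × 480 = 480
  Σ(broken) = 3186 kJ
Bonds formed (products):
  C–H: 4 × 402 = 1608
  C=C: 1 × 638 = 638
  O–H: 2 × 480 = 960
  Σ(formed) = 3206 kJ
ΔH = Σ(broken) − Σ(formed) = 3186 − 3206 = −20 kJ
For 2× the reaction as written: 2 × (−20) = −40 kJ

ΔH = −40 kJ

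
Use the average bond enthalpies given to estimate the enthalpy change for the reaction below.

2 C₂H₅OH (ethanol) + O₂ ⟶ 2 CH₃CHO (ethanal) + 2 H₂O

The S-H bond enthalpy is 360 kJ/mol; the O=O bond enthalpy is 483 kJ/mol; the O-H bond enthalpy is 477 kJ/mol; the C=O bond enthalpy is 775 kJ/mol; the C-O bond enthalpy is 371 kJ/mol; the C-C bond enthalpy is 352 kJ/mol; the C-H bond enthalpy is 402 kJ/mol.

ΔH ≈ −475 kJ

Bonds broken (reactants):
  C-C: 2 × 352 = 704
  C-H: 10 × 402 = 4020
  C-O: 2 × 371 = 742
  O-H: 2 × 477 = 954
  O=O: 1 × 483 = 483
  Σ(broken) = 6903 kJ
Bonds formed (products):
  C-C: 2 × 352 = 704
  C-H: 8 × 402 = 3216
  C=O: 2 × 775 = 1550
  O-H: 4 × 477 = 1908
  Σ(formed) = 7378 kJ
ΔH = Σ(broken) − Σ(formed) = 6903 − 7378 = −475 kJ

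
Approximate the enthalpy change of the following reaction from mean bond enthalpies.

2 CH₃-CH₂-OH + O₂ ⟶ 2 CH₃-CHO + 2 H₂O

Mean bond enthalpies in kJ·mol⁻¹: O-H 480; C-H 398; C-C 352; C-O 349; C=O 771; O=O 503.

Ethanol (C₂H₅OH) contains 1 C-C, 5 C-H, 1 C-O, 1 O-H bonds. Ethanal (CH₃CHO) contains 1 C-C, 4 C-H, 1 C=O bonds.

ΔH ≈ −505 kJ

Bonds broken (reactants):
  C-C: 2 × 352 = 704
  C-H: 10 × 398 = 3980
  C-O: 2 × 349 = 698
  O-H: 2 × 480 = 960
  O=O: 1 × 503 = 503
  Σ(broken) = 6845 kJ
Bonds formed (products):
  C-C: 2 × 352 = 704
  C-H: 8 × 398 = 3184
  C=O: 2 × 771 = 1542
  O-H: 4 × 480 = 1920
  Σ(formed) = 7350 kJ
ΔH = Σ(broken) − Σ(formed) = 6845 − 7350 = −505 kJ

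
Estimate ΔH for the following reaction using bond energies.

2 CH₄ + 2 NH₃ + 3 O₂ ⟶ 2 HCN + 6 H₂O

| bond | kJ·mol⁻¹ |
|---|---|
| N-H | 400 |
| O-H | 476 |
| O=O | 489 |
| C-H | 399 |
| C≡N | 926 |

Bonds broken (reactants):
  C-H: 8 × 399 = 3192
  N-H: 6 × 400 = 2400
  O=O: 3 × 489 = 1467
  Σ(broken) = 7059 kJ
Bonds formed (products):
  C≡N: 2 × 926 = 1852
  C-H: 2 × 399 = 798
  O-H: 12 × 476 = 5712
  Σ(formed) = 8362 kJ
ΔH = Σ(broken) − Σ(formed) = 7059 − 8362 = −1303 kJ

ΔH ≈ −1303 kJ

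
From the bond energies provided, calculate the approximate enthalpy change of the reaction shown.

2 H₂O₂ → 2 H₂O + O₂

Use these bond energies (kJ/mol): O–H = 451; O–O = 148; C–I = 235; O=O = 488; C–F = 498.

Bonds broken (reactants):
  O–H: 4 × 451 = 1804
  O–O: 2 × 148 = 296
  Σ(broken) = 2100 kJ
Bonds formed (products):
  O–H: 4 × 451 = 1804
  O=O: 1 × 488 = 488
  Σ(formed) = 2292 kJ
ΔH = Σ(broken) − Σ(formed) = 2100 − 2292 = −192 kJ

ΔH ≈ −192 kJ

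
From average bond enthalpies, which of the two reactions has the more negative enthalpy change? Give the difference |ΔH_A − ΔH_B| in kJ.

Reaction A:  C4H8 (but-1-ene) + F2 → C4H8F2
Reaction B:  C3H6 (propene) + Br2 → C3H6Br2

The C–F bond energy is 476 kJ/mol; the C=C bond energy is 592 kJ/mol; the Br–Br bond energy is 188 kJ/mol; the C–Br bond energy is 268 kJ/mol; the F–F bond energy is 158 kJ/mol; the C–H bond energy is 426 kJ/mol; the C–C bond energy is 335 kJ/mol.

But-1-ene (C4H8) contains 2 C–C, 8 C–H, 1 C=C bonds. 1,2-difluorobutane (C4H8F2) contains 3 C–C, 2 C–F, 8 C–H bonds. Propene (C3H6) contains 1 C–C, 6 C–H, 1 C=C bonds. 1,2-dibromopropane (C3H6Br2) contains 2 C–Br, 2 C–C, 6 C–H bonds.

Reaction A:
  Bonds broken (reactants):
    C–C: 2 × 335 = 670
    C–H: 8 × 426 = 3408
    C=C: 1 × 592 = 592
    F–F: 1 × 158 = 158
    Σ(broken) = 4828 kJ
  Bonds formed (products):
    C–C: 3 × 335 = 1005
    C–F: 2 × 476 = 952
    C–H: 8 × 426 = 3408
    Σ(formed) = 5365 kJ
  ΔH_A = 4828 − 5365 = −537 kJ
Reaction B:
  Bonds broken (reactants):
    Br–Br: 1 × 188 = 188
    C–C: 1 × 335 = 335
    C–H: 6 × 426 = 2556
    C=C: 1 × 592 = 592
    Σ(broken) = 3671 kJ
  Bonds formed (products):
    C–Br: 2 × 268 = 536
    C–C: 2 × 335 = 670
    C–H: 6 × 426 = 2556
    Σ(formed) = 3762 kJ
  ΔH_B = 3671 − 3762 = −91 kJ
ΔH_A − ΔH_B = −446 kJ, so reaction A has the more negative ΔH; |ΔH_A − ΔH_B| = 446 kJ.

Reaction A, by 446 kJ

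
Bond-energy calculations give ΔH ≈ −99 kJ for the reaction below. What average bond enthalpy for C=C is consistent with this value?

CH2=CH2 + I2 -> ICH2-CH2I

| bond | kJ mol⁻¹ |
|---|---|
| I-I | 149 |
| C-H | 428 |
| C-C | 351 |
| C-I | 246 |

Let D be the C=C bond energy.
Σ(broken) = 4×428 + 1×D + 1×149 = 1861 + D
Σ(formed) = 1×351 + 4×428 + 2×246 = 2555
ΔH = Σ(broken) − Σ(formed) = (1861 + D) − (2555) = −694 + D
Setting this equal to −99 kJ gives D = 595 kJ/mol.

D(C=C) ≈ 595 kJ/mol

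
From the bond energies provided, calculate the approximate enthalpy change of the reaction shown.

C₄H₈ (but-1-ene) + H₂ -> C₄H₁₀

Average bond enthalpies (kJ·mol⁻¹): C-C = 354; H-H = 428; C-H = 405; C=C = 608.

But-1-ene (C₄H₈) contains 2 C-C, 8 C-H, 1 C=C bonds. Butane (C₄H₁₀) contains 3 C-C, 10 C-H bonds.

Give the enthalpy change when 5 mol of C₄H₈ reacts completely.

Bonds broken (reactants):
  C-C: 2 × 354 = 708
  C-H: 8 × 405 = 3240
  C=C: 1 × 608 = 608
  H-H: 1 × 428 = 428
  Σ(broken) = 4984 kJ
Bonds formed (products):
  C-C: 3 × 354 = 1062
  C-H: 10 × 405 = 4050
  Σ(formed) = 5112 kJ
ΔH = Σ(broken) − Σ(formed) = 4984 − 5112 = −128 kJ
For 5× the reaction as written: 5 × (−128) = −640 kJ

ΔH = −640 kJ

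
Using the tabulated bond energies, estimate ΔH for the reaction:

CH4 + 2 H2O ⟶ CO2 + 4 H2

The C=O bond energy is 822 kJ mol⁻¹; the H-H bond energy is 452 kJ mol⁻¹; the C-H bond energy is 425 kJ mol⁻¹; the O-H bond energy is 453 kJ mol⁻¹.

Bonds broken (reactants):
  C-H: 4 × 425 = 1700
  O-H: 4 × 453 = 1812
  Σ(broken) = 3512 kJ
Bonds formed (products):
  C=O: 2 × 822 = 1644
  H-H: 4 × 452 = 1808
  Σ(formed) = 3452 kJ
ΔH = Σ(broken) − Σ(formed) = 3512 − 3452 = +60 kJ

ΔH ≈ +60 kJ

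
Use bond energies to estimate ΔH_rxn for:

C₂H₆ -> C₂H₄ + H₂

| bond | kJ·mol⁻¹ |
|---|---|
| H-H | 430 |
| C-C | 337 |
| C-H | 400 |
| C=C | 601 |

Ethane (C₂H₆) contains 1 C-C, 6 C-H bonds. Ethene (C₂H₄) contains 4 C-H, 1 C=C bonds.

ΔH ≈ +106 kJ

Bonds broken (reactants):
  C-C: 1 × 337 = 337
  C-H: 6 × 400 = 2400
  Σ(broken) = 2737 kJ
Bonds formed (products):
  C-H: 4 × 400 = 1600
  C=C: 1 × 601 = 601
  H-H: 1 × 430 = 430
  Σ(formed) = 2631 kJ
ΔH = Σ(broken) − Σ(formed) = 2737 − 2631 = +106 kJ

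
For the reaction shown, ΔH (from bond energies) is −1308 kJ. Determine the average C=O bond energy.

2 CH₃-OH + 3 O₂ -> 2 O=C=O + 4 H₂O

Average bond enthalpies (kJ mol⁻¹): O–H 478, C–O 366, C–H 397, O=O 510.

D(C=O) ≈ 771 kJ/mol

Let D be the C=O bond energy.
Σ(broken) = 6×397 + 2×366 + 2×478 + 3×510 = 5600
Σ(formed) = 4×D + 8×478 = 3824 + 4D
ΔH = Σ(broken) − Σ(formed) = (5600) − (3824 + 4D) = +1776 − 4D
Setting this equal to −1308 kJ gives 4D = 3084, so D = 771 kJ/mol.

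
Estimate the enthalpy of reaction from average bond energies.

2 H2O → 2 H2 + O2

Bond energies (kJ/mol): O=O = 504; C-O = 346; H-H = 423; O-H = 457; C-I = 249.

ΔH ≈ +478 kJ

Bonds broken (reactants):
  O-H: 4 × 457 = 1828
  Σ(broken) = 1828 kJ
Bonds formed (products):
  H-H: 2 × 423 = 846
  O=O: 1 × 504 = 504
  Σ(formed) = 1350 kJ
ΔH = Σ(broken) − Σ(formed) = 1828 − 1350 = +478 kJ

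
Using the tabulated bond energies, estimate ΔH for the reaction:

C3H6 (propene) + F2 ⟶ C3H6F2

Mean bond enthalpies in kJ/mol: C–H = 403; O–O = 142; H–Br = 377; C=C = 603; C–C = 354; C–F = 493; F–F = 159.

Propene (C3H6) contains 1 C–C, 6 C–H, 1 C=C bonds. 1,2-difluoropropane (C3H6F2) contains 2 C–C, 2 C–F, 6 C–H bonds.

ΔH ≈ −578 kJ

Bonds broken (reactants):
  C–C: 1 × 354 = 354
  C–H: 6 × 403 = 2418
  C=C: 1 × 603 = 603
  F–F: 1 × 159 = 159
  Σ(broken) = 3534 kJ
Bonds formed (products):
  C–C: 2 × 354 = 708
  C–F: 2 × 493 = 986
  C–H: 6 × 403 = 2418
  Σ(formed) = 4112 kJ
ΔH = Σ(broken) − Σ(formed) = 3534 − 4112 = −578 kJ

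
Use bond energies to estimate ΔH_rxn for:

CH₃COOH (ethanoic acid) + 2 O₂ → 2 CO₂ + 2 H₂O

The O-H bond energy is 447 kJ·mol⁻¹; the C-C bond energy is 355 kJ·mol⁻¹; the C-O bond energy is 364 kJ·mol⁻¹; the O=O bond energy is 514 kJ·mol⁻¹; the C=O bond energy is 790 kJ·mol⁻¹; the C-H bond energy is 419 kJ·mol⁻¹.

ΔH ≈ −707 kJ

Bonds broken (reactants):
  C-C: 1 × 355 = 355
  C-H: 3 × 419 = 1257
  C-O: 1 × 364 = 364
  C=O: 1 × 790 = 790
  O-H: 1 × 447 = 447
  O=O: 2 × 514 = 1028
  Σ(broken) = 4241 kJ
Bonds formed (products):
  C=O: 4 × 790 = 3160
  O-H: 4 × 447 = 1788
  Σ(formed) = 4948 kJ
ΔH = Σ(broken) − Σ(formed) = 4241 − 4948 = −707 kJ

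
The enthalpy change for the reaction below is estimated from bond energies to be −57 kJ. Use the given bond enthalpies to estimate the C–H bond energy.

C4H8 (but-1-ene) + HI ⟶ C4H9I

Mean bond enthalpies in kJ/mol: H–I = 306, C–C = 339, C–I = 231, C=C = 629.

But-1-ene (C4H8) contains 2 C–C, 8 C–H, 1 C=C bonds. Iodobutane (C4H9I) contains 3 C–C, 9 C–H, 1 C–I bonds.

D(C–H) ≈ 422 kJ/mol

Let D be the C–H bond energy.
Σ(broken) = 2×339 + 8×D + 1×629 + 1×306 = 1613 + 8D
Σ(formed) = 3×339 + 9×D + 1×231 = 1248 + 9D
ΔH = Σ(broken) − Σ(formed) = (1613 + 8D) − (1248 + 9D) = +365 − D
Setting this equal to −57 kJ gives D = 422 kJ/mol.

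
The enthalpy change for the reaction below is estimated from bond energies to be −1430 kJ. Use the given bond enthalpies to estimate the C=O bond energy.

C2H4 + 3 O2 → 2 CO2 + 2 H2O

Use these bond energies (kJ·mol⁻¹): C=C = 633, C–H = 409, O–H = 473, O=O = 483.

Let D be the C=O bond energy.
Σ(broken) = 4×409 + 1×633 + 3×483 = 3718
Σ(formed) = 4×D + 4×473 = 1892 + 4D
ΔH = Σ(broken) − Σ(formed) = (3718) − (1892 + 4D) = +1826 − 4D
Setting this equal to −1430 kJ gives 4D = 3256, so D = 814 kJ/mol.

D(C=O) ≈ 814 kJ/mol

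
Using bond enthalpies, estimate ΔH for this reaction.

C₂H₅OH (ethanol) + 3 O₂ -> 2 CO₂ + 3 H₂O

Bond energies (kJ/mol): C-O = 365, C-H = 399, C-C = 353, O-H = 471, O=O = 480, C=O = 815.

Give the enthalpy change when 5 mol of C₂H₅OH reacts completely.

Bonds broken (reactants):
  C-C: 1 × 353 = 353
  C-H: 5 × 399 = 1995
  C-O: 1 × 365 = 365
  O-H: 1 × 471 = 471
  O=O: 3 × 480 = 1440
  Σ(broken) = 4624 kJ
Bonds formed (products):
  C=O: 4 × 815 = 3260
  O-H: 6 × 471 = 2826
  Σ(formed) = 6086 kJ
ΔH = Σ(broken) − Σ(formed) = 4624 − 6086 = −1462 kJ
For 5× the reaction as written: 5 × (−1462) = −7310 kJ

ΔH = −7310 kJ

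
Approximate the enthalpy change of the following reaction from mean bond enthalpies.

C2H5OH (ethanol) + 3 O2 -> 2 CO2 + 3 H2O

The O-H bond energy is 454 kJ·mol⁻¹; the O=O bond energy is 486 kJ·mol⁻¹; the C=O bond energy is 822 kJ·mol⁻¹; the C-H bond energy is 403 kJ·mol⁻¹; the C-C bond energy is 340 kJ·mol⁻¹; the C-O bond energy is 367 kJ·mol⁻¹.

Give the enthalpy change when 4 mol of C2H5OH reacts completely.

Bonds broken (reactants):
  C-C: 1 × 340 = 340
  C-H: 5 × 403 = 2015
  C-O: 1 × 367 = 367
  O-H: 1 × 454 = 454
  O=O: 3 × 486 = 1458
  Σ(broken) = 4634 kJ
Bonds formed (products):
  C=O: 4 × 822 = 3288
  O-H: 6 × 454 = 2724
  Σ(formed) = 6012 kJ
ΔH = Σ(broken) − Σ(formed) = 4634 − 6012 = −1378 kJ
For 4× the reaction as written: 4 × (−1378) = −5512 kJ

ΔH = −5512 kJ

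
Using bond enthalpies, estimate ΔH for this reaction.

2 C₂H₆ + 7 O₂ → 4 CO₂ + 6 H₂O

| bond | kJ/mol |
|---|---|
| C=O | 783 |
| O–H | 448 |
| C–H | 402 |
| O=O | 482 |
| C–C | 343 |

ΔH ≈ −2756 kJ

Bonds broken (reactants):
  C–C: 2 × 343 = 686
  C–H: 12 × 402 = 4824
  O=O: 7 × 482 = 3374
  Σ(broken) = 8884 kJ
Bonds formed (products):
  C=O: 8 × 783 = 6264
  O–H: 12 × 448 = 5376
  Σ(formed) = 11640 kJ
ΔH = Σ(broken) − Σ(formed) = 8884 − 11640 = −2756 kJ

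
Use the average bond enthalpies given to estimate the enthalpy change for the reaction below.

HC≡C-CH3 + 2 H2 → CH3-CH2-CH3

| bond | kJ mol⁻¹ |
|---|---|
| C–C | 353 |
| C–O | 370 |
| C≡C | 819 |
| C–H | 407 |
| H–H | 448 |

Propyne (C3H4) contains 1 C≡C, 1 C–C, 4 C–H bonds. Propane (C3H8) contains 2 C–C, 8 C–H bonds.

ΔH ≈ −266 kJ

Bonds broken (reactants):
  C≡C: 1 × 819 = 819
  C–C: 1 × 353 = 353
  C–H: 4 × 407 = 1628
  H–H: 2 × 448 = 896
  Σ(broken) = 3696 kJ
Bonds formed (products):
  C–C: 2 × 353 = 706
  C–H: 8 × 407 = 3256
  Σ(formed) = 3962 kJ
ΔH = Σ(broken) − Σ(formed) = 3696 − 3962 = −266 kJ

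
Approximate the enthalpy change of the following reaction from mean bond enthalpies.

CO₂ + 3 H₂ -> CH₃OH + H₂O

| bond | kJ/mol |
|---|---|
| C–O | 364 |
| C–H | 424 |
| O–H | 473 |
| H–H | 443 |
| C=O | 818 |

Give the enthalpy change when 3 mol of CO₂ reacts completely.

Bonds broken (reactants):
  C=O: 2 × 818 = 1636
  H–H: 3 × 443 = 1329
  Σ(broken) = 2965 kJ
Bonds formed (products):
  C–H: 3 × 424 = 1272
  C–O: 1 × 364 = 364
  O–H: 3 × 473 = 1419
  Σ(formed) = 3055 kJ
ΔH = Σ(broken) − Σ(formed) = 2965 − 3055 = −90 kJ
For 3× the reaction as written: 3 × (−90) = −270 kJ

ΔH = −270 kJ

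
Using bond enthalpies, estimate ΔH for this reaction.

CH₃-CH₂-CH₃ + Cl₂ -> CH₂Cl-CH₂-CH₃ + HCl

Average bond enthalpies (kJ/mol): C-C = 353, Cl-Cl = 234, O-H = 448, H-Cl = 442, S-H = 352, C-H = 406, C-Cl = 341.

ΔH ≈ −143 kJ

Bonds broken (reactants):
  C-C: 2 × 353 = 706
  C-H: 8 × 406 = 3248
  Cl-Cl: 1 × 234 = 234
  Σ(broken) = 4188 kJ
Bonds formed (products):
  C-C: 2 × 353 = 706
  C-Cl: 1 × 341 = 341
  C-H: 7 × 406 = 2842
  H-Cl: 1 × 442 = 442
  Σ(formed) = 4331 kJ
ΔH = Σ(broken) − Σ(formed) = 4188 − 4331 = −143 kJ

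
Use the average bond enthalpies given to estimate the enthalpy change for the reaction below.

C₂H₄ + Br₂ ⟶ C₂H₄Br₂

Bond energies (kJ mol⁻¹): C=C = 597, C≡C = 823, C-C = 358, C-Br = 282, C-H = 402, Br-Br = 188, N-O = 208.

ΔH ≈ −137 kJ

Bonds broken (reactants):
  Br-Br: 1 × 188 = 188
  C-H: 4 × 402 = 1608
  C=C: 1 × 597 = 597
  Σ(broken) = 2393 kJ
Bonds formed (products):
  C-Br: 2 × 282 = 564
  C-C: 1 × 358 = 358
  C-H: 4 × 402 = 1608
  Σ(formed) = 2530 kJ
ΔH = Σ(broken) − Σ(formed) = 2393 − 2530 = −137 kJ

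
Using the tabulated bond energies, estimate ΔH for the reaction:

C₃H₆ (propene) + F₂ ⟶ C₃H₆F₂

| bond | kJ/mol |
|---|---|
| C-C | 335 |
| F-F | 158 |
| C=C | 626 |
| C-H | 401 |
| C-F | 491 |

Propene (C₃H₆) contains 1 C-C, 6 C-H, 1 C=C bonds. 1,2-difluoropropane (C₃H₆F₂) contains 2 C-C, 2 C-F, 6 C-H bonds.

ΔH ≈ −533 kJ

Bonds broken (reactants):
  C-C: 1 × 335 = 335
  C-H: 6 × 401 = 2406
  C=C: 1 × 626 = 626
  F-F: 1 × 158 = 158
  Σ(broken) = 3525 kJ
Bonds formed (products):
  C-C: 2 × 335 = 670
  C-F: 2 × 491 = 982
  C-H: 6 × 401 = 2406
  Σ(formed) = 4058 kJ
ΔH = Σ(broken) − Σ(formed) = 3525 − 4058 = −533 kJ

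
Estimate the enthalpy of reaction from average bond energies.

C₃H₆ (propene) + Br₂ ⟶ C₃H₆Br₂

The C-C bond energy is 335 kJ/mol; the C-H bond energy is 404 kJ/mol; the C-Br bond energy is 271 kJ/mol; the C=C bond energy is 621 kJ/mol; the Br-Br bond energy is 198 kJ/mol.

Bonds broken (reactants):
  Br-Br: 1 × 198 = 198
  C-C: 1 × 335 = 335
  C-H: 6 × 404 = 2424
  C=C: 1 × 621 = 621
  Σ(broken) = 3578 kJ
Bonds formed (products):
  C-Br: 2 × 271 = 542
  C-C: 2 × 335 = 670
  C-H: 6 × 404 = 2424
  Σ(formed) = 3636 kJ
ΔH = Σ(broken) − Σ(formed) = 3578 − 3636 = −58 kJ

ΔH ≈ −58 kJ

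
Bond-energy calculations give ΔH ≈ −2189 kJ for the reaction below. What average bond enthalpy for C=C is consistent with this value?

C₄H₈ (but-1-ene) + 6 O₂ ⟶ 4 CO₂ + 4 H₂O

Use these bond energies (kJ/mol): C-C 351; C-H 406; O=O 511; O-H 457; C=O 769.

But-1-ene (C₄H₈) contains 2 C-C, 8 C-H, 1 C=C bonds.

D(C=C) ≈ 603 kJ/mol

Let D be the C=C bond energy.
Σ(broken) = 2×351 + 8×406 + 1×D + 6×511 = 7016 + D
Σ(formed) = 8×769 + 8×457 = 9808
ΔH = Σ(broken) − Σ(formed) = (7016 + D) − (9808) = −2792 + D
Setting this equal to −2189 kJ gives D = 603 kJ/mol.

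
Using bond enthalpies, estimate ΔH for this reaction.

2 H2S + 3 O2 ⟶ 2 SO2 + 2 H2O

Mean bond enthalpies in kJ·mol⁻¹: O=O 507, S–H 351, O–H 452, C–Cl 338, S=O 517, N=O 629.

Bonds broken (reactants):
  O=O: 3 × 507 = 1521
  S–H: 4 × 351 = 1404
  Σ(broken) = 2925 kJ
Bonds formed (products):
  O–H: 4 × 452 = 1808
  S=O: 4 × 517 = 2068
  Σ(formed) = 3876 kJ
ΔH = Σ(broken) − Σ(formed) = 2925 − 3876 = −951 kJ

ΔH ≈ −951 kJ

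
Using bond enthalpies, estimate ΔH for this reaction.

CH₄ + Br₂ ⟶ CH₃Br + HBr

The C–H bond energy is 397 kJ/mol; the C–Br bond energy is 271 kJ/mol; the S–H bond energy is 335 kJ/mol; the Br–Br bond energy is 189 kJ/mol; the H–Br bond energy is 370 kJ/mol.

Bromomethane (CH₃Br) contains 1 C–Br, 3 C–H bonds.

ΔH ≈ −55 kJ

Bonds broken (reactants):
  Br–Br: 1 × 189 = 189
  C–H: 4 × 397 = 1588
  Σ(broken) = 1777 kJ
Bonds formed (products):
  C–Br: 1 × 271 = 271
  C–H: 3 × 397 = 1191
  H–Br: 1 × 370 = 370
  Σ(formed) = 1832 kJ
ΔH = Σ(broken) − Σ(formed) = 1777 − 1832 = −55 kJ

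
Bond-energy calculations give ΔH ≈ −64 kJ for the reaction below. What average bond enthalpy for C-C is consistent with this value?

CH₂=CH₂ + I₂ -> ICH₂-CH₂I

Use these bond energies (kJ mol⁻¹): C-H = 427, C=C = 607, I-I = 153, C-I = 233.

D(C-C) ≈ 358 kJ/mol

Let D be the C-C bond energy.
Σ(broken) = 4×427 + 1×607 + 1×153 = 2468
Σ(formed) = 1×D + 4×427 + 2×233 = 2174 + D
ΔH = Σ(broken) − Σ(formed) = (2468) − (2174 + D) = +294 − D
Setting this equal to −64 kJ gives D = 358 kJ/mol.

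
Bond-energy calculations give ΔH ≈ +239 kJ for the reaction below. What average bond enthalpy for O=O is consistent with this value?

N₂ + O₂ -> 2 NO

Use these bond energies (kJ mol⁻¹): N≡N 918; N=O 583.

Let D be the O=O bond energy.
Σ(broken) = 1×918 + 1×D = 918 + D
Σ(formed) = 2×583 = 1166
ΔH = Σ(broken) − Σ(formed) = (918 + D) − (1166) = −248 + D
Setting this equal to +239 kJ gives D = 487 kJ/mol.

D(O=O) ≈ 487 kJ/mol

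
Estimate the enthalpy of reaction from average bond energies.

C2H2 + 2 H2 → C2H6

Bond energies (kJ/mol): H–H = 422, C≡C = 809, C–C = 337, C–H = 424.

Bonds broken (reactants):
  C≡C: 1 × 809 = 809
  C–H: 2 × 424 = 848
  H–H: 2 × 422 = 844
  Σ(broken) = 2501 kJ
Bonds formed (products):
  C–C: 1 × 337 = 337
  C–H: 6 × 424 = 2544
  Σ(formed) = 2881 kJ
ΔH = Σ(broken) − Σ(formed) = 2501 − 2881 = −380 kJ

ΔH ≈ −380 kJ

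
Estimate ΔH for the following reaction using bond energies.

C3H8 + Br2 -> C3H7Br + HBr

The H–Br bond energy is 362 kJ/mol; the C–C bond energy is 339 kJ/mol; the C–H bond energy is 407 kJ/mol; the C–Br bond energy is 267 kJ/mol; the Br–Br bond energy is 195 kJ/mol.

ΔH ≈ −27 kJ

Bonds broken (reactants):
  Br–Br: 1 × 195 = 195
  C–C: 2 × 339 = 678
  C–H: 8 × 407 = 3256
  Σ(broken) = 4129 kJ
Bonds formed (products):
  C–Br: 1 × 267 = 267
  C–C: 2 × 339 = 678
  C–H: 7 × 407 = 2849
  H–Br: 1 × 362 = 362
  Σ(formed) = 4156 kJ
ΔH = Σ(broken) − Σ(formed) = 4129 − 4156 = −27 kJ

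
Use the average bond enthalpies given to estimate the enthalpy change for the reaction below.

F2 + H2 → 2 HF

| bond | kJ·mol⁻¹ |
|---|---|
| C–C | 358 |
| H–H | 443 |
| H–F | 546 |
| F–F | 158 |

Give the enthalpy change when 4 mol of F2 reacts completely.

ΔH = −1964 kJ

Bonds broken (reactants):
  F–F: 1 × 158 = 158
  H–H: 1 × 443 = 443
  Σ(broken) = 601 kJ
Bonds formed (products):
  H–F: 2 × 546 = 1092
  Σ(formed) = 1092 kJ
ΔH = Σ(broken) − Σ(formed) = 601 − 1092 = −491 kJ
For 4× the reaction as written: 4 × (−491) = −1964 kJ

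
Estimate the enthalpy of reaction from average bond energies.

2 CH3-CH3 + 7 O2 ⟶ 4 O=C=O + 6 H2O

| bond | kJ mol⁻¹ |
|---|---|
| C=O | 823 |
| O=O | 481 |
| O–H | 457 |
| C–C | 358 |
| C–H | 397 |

Bonds broken (reactants):
  C–C: 2 × 358 = 716
  C–H: 12 × 397 = 4764
  O=O: 7 × 481 = 3367
  Σ(broken) = 8847 kJ
Bonds formed (products):
  C=O: 8 × 823 = 6584
  O–H: 12 × 457 = 5484
  Σ(formed) = 12068 kJ
ΔH = Σ(broken) − Σ(formed) = 8847 − 12068 = −3221 kJ

ΔH ≈ −3221 kJ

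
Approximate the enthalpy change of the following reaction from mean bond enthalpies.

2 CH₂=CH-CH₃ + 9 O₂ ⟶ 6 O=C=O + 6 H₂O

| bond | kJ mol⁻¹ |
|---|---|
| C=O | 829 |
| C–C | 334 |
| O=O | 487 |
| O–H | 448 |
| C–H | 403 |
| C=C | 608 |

Bonds broken (reactants):
  C–C: 2 × 334 = 668
  C–H: 12 × 403 = 4836
  C=C: 2 × 608 = 1216
  O=O: 9 × 487 = 4383
  Σ(broken) = 11103 kJ
Bonds formed (products):
  C=O: 12 × 829 = 9948
  O–H: 12 × 448 = 5376
  Σ(formed) = 15324 kJ
ΔH = Σ(broken) − Σ(formed) = 11103 − 15324 = −4221 kJ

ΔH ≈ −4221 kJ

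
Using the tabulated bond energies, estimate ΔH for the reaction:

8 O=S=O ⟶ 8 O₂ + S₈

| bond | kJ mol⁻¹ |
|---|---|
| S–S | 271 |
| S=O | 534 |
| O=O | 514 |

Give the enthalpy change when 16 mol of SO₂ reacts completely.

ΔH = +4528 kJ

Bonds broken (reactants):
  S=O: 16 × 534 = 8544
  Σ(broken) = 8544 kJ
Bonds formed (products):
  O=O: 8 × 514 = 4112
  S–S: 8 × 271 = 2168
  Σ(formed) = 6280 kJ
ΔH = Σ(broken) − Σ(formed) = 8544 − 6280 = +2264 kJ
For 2× the reaction as written: 2 × (+2264) = +4528 kJ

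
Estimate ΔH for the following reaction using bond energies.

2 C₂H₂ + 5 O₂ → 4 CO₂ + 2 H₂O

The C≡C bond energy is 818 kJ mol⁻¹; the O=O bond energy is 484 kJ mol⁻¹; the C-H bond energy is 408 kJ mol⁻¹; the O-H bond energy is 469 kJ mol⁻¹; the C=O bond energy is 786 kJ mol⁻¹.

ΔH ≈ −2476 kJ

Bonds broken (reactants):
  C≡C: 2 × 818 = 1636
  C-H: 4 × 408 = 1632
  O=O: 5 × 484 = 2420
  Σ(broken) = 5688 kJ
Bonds formed (products):
  C=O: 8 × 786 = 6288
  O-H: 4 × 469 = 1876
  Σ(formed) = 8164 kJ
ΔH = Σ(broken) − Σ(formed) = 5688 − 8164 = −2476 kJ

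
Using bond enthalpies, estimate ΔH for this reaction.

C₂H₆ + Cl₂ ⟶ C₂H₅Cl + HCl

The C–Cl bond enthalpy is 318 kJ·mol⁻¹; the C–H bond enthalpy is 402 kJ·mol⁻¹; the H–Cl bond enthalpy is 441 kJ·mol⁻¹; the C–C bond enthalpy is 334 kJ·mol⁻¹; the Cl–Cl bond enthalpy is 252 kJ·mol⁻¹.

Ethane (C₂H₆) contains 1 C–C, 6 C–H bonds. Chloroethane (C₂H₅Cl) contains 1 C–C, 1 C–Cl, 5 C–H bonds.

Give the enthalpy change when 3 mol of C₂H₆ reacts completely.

ΔH = −315 kJ

Bonds broken (reactants):
  C–C: 1 × 334 = 334
  C–H: 6 × 402 = 2412
  Cl–Cl: 1 × 252 = 252
  Σ(broken) = 2998 kJ
Bonds formed (products):
  C–C: 1 × 334 = 334
  C–Cl: 1 × 318 = 318
  C–H: 5 × 402 = 2010
  H–Cl: 1 × 441 = 441
  Σ(formed) = 3103 kJ
ΔH = Σ(broken) − Σ(formed) = 2998 − 3103 = −105 kJ
For 3× the reaction as written: 3 × (−105) = −315 kJ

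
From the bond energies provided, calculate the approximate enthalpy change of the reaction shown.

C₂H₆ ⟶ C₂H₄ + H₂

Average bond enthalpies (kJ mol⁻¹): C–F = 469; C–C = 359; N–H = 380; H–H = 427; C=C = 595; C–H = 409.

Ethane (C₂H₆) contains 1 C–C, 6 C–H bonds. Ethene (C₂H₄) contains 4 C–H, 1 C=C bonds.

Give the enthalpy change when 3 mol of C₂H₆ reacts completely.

Bonds broken (reactants):
  C–C: 1 × 359 = 359
  C–H: 6 × 409 = 2454
  Σ(broken) = 2813 kJ
Bonds formed (products):
  C–H: 4 × 409 = 1636
  C=C: 1 × 595 = 595
  H–H: 1 × 427 = 427
  Σ(formed) = 2658 kJ
ΔH = Σ(broken) − Σ(formed) = 2813 − 2658 = +155 kJ
For 3× the reaction as written: 3 × (+155) = +465 kJ

ΔH = +465 kJ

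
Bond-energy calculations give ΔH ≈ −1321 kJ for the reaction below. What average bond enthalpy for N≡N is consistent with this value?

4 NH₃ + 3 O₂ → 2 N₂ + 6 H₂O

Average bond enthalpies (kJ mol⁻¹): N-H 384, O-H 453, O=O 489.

D(N≡N) ≈ 980 kJ/mol

Let D be the N≡N bond energy.
Σ(broken) = 12×384 + 3×489 = 6075
Σ(formed) = 2×D + 12×453 = 5436 + 2D
ΔH = Σ(broken) − Σ(formed) = (6075) − (5436 + 2D) = +639 − 2D
Setting this equal to −1321 kJ gives 2D = 1960, so D = 980 kJ/mol.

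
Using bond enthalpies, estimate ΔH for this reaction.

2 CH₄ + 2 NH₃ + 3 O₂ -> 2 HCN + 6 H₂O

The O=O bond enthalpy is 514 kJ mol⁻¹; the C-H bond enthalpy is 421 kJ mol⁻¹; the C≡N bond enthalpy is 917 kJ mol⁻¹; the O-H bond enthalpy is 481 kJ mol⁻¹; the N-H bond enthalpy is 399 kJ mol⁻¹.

Bonds broken (reactants):
  C-H: 8 × 421 = 3368
  N-H: 6 × 399 = 2394
  O=O: 3 × 514 = 1542
  Σ(broken) = 7304 kJ
Bonds formed (products):
  C≡N: 2 × 917 = 1834
  C-H: 2 × 421 = 842
  O-H: 12 × 481 = 5772
  Σ(formed) = 8448 kJ
ΔH = Σ(broken) − Σ(formed) = 7304 − 8448 = −1144 kJ

ΔH ≈ −1144 kJ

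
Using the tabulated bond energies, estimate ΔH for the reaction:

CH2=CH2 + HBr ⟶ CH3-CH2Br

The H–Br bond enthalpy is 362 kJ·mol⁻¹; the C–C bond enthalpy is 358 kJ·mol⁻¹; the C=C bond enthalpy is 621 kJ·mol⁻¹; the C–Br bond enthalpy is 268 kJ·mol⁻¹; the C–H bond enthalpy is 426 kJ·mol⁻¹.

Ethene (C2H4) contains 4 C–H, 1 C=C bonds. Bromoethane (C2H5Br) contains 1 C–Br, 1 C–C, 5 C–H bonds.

ΔH ≈ −69 kJ

Bonds broken (reactants):
  C–H: 4 × 426 = 1704
  C=C: 1 × 621 = 621
  H–Br: 1 × 362 = 362
  Σ(broken) = 2687 kJ
Bonds formed (products):
  C–Br: 1 × 268 = 268
  C–C: 1 × 358 = 358
  C–H: 5 × 426 = 2130
  Σ(formed) = 2756 kJ
ΔH = Σ(broken) − Σ(formed) = 2687 − 2756 = −69 kJ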